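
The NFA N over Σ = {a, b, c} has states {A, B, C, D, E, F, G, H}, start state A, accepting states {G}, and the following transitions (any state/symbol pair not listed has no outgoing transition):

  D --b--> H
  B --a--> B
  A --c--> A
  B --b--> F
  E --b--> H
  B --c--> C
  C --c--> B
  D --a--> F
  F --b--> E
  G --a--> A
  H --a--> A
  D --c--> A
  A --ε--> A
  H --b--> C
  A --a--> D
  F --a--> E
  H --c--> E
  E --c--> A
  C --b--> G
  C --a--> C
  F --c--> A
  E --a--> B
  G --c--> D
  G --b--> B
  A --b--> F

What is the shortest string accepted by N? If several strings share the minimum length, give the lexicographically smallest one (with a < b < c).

A breadth-first search from A reaches an accepting state first via the path A → D → H → C → G on input abbb.
No string of length < 4 is accepted (BFS exhausts all shorter strings without reaching an accepting state), and abbb is the lexicographically least accepting string of length 4.

abbb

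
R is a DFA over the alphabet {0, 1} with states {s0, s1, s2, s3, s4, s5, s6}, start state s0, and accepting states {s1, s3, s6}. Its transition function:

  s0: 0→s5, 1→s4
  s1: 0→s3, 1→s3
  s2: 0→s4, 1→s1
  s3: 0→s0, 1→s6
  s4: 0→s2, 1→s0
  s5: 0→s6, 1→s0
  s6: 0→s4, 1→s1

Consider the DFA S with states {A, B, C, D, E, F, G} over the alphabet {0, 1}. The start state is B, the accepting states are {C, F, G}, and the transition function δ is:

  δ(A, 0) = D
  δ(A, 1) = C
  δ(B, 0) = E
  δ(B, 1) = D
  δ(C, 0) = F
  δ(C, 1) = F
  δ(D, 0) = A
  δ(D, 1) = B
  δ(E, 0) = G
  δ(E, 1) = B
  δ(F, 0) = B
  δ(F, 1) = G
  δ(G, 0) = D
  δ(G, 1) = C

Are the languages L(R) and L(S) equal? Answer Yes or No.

Exploring the product automaton R × S from the start pair (s0, B), following both machines on each input symbol, reaches 7 state pairs: (s0, B), (s5, E), (s4, D), (s6, G), (s2, A), (s1, C), (s3, F).
R accepts in {s1, s3, s6} and S accepts in {C, F, G}. In every reachable pair the two components are either both accepting — (s6, G), (s1, C), (s3, F) — or both non-accepting, so no string is accepted by exactly one of the machines: L(R) \ L(S) and L(S) \ L(R) are both empty.
Hence every string is accepted by R iff it is accepted by S, and the two languages coincide.

Yes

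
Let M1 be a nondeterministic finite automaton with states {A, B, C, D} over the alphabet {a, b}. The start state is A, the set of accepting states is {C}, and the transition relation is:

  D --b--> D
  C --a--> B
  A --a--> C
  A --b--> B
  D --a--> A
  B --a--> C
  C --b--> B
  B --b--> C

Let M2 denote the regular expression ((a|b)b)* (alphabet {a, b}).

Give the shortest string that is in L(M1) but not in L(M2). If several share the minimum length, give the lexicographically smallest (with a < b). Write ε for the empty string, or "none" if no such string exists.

a

The string a is accepted by M1 but not by M2.
No shorter string lies in the difference, and a is the lexicographically first length-1 string in L(M1) \ L(M2).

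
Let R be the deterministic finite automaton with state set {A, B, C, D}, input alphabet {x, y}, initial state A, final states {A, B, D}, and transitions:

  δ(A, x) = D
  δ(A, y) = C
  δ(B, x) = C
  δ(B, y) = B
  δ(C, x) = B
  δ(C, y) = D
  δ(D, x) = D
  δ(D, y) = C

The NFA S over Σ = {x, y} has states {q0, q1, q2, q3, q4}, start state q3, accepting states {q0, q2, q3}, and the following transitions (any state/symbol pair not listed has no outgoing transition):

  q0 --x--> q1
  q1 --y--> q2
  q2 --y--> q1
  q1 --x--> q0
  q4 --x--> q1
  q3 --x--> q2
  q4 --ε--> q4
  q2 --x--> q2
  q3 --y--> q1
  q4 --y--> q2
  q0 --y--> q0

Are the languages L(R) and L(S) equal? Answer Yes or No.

Exploring the product automaton R × S from the start pair (A, q3), following both machines on each input symbol, reaches 4 state pairs: (A, q3), (D, q2), (C, q1), (B, q0).
R accepts in {A, B, D} and S accepts in {q0, q2, q3}. In every reachable pair the two components are either both accepting — (A, q3), (D, q2), (B, q0) — or both non-accepting, so no string is accepted by exactly one of the machines: L(R) \ L(S) and L(S) \ L(R) are both empty.
Hence every string is accepted by R iff it is accepted by S, and the two languages coincide.

Yes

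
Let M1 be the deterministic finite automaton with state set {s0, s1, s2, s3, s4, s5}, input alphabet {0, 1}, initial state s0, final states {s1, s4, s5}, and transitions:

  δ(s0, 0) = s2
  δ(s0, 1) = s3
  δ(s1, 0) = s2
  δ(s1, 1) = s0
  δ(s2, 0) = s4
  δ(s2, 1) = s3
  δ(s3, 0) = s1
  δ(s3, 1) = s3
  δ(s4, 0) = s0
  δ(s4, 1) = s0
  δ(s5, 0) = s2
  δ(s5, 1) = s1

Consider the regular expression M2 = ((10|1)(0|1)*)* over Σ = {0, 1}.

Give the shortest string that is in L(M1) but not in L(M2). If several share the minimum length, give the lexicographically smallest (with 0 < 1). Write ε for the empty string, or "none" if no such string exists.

The string 00 is accepted by M1 but not by M2.
No shorter string lies in the difference, and 00 is the lexicographically first length-2 string in L(M1) \ L(M2).

00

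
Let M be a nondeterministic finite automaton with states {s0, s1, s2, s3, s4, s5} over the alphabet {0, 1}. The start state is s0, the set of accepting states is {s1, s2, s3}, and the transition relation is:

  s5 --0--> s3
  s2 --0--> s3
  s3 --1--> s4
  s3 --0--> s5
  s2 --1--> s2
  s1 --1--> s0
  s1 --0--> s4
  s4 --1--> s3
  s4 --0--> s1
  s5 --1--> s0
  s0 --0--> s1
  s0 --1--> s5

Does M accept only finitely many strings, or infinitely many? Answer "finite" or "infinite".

State s0 is reachable from the start and can reach an accepting state, and it lies on the cycle s0 → s1 → s0.
Traversing that cycle any number of times yields accepted strings of unbounded length, so the language is infinite.

infinite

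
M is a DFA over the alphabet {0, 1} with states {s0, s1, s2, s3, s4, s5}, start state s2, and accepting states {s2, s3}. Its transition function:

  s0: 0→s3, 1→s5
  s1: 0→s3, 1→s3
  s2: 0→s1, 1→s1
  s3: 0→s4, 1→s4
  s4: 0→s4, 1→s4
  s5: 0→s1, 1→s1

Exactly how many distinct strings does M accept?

5

The useful subgraph on states {s1, s2, s3} is acyclic, so L(M) is finite; the longest accepting path visits 3 useful states, giving maximum string length 2.
Counting accepting paths from s2 by length: 1 of length 0, 4 of length 2. Total 5.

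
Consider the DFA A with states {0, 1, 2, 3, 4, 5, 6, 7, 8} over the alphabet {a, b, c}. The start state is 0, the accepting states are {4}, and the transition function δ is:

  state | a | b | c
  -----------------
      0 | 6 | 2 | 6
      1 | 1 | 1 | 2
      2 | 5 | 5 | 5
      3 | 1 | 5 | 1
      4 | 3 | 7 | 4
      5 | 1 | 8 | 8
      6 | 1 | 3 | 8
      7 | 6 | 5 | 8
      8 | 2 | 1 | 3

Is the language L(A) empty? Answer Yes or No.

Yes

The states reachable from the start state are {0, 1, 2, 3, 5, 6, 8}.
None of the accepting states {4} is reachable, so no string is accepted and L(A) = ∅.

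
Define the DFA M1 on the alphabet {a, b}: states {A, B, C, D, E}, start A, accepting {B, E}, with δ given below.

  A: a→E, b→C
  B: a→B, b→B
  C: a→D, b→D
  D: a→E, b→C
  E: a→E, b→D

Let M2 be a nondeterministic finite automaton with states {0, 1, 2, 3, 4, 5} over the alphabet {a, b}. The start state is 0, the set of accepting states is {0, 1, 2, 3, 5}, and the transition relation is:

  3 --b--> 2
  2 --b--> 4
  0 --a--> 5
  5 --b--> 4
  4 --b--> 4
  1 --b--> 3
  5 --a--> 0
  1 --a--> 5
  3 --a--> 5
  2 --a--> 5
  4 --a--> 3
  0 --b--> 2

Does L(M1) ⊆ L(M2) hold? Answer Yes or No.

Yes

Exploring the product automaton M1 × M2 from the start pair (A, 0), following both machines on each input symbol, reaches 10 state pairs: (A, 0), (E, 5), (C, 2), (E, 0), (D, 4), (D, 5), (D, 2), (E, 3), (C, 4), (D, 3).
M1 accepts in {B, E} and M2 accepts in {0, 1, 2, 3, 5}. The reachable pairs whose M1-component is accepting are (E, 5), (E, 0), (E, 3); in each of them the M2-component is accepting too, so the product for L(M1) \ L(M2) (M1-component accepting, M2-component rejecting) has no reachable accepting pair and the difference is empty.
Hence every string in L(M1) is also in L(M2).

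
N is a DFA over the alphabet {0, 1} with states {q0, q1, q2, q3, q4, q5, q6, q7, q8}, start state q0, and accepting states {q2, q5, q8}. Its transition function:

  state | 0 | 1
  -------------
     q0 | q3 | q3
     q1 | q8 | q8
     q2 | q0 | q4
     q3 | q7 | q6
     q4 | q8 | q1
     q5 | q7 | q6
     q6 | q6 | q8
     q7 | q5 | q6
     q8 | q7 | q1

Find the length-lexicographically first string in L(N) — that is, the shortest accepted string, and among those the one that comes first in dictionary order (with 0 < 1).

A breadth-first search from q0 reaches an accepting state first via the path q0 → q3 → q7 → q5 on input 000.
No string of length < 3 is accepted (BFS exhausts all shorter strings without reaching an accepting state), and 000 is the lexicographically least accepting string of length 3.

000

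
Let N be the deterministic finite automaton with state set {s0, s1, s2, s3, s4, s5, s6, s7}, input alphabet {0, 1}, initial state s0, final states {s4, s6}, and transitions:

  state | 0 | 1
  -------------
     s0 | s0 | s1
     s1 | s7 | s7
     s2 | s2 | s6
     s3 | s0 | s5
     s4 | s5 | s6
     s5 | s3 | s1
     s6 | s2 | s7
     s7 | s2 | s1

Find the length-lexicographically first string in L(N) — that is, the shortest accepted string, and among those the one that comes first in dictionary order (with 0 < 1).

1001

A breadth-first search from s0 reaches an accepting state first via the path s0 → s1 → s7 → s2 → s6 on input 1001.
No string of length < 4 is accepted (BFS exhausts all shorter strings without reaching an accepting state), and 1001 is the lexicographically least accepting string of length 4.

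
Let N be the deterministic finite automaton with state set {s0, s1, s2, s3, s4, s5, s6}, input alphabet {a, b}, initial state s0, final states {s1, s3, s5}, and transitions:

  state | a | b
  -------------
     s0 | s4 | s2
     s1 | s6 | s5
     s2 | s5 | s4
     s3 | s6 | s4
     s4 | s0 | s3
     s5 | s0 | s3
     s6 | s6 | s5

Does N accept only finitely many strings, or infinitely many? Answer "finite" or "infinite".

infinite

State s0 is reachable from the start and can reach an accepting state, and it lies on the cycle s0 → s2 → s4 → s0.
Traversing that cycle any number of times yields accepted strings of unbounded length, so the language is infinite.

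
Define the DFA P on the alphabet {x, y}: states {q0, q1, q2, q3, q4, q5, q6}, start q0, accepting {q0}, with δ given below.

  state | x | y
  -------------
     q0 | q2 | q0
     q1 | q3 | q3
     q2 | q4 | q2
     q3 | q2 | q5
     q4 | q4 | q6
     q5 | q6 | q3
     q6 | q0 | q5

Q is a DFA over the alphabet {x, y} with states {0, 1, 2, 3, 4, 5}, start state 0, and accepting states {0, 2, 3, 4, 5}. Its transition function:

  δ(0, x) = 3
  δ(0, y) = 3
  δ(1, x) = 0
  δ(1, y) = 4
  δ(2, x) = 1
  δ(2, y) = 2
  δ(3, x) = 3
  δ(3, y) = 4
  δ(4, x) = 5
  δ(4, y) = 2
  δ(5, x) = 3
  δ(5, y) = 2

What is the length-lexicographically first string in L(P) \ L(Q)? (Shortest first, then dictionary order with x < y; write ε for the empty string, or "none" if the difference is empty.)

The string xyxyx is accepted by P but not by Q.
No shorter string lies in the difference, and xyxyx is the lexicographically first length-5 string in L(P) \ L(Q).

xyxyx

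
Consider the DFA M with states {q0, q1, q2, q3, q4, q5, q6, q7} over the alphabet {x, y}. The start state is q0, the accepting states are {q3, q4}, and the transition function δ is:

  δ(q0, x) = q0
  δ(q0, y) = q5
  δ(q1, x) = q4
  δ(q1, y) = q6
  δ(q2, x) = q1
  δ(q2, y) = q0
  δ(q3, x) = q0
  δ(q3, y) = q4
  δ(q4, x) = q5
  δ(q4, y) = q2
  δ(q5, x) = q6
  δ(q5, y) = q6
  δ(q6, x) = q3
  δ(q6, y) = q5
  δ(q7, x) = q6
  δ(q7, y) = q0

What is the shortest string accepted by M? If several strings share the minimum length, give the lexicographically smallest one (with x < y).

yxx

A breadth-first search from q0 reaches an accepting state first via the path q0 → q5 → q6 → q3 on input yxx.
No string of length < 3 is accepted (BFS exhausts all shorter strings without reaching an accepting state), and yxx is the lexicographically least accepting string of length 3.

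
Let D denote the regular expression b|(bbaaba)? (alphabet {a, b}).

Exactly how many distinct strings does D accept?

3

The expression has no Kleene star, so L(D) is finite. Expanding the alternatives gives {ε, b, bbaaba}.
That is 1 of length 0, 1 of length 1, 1 of length 6: 3 strings in all.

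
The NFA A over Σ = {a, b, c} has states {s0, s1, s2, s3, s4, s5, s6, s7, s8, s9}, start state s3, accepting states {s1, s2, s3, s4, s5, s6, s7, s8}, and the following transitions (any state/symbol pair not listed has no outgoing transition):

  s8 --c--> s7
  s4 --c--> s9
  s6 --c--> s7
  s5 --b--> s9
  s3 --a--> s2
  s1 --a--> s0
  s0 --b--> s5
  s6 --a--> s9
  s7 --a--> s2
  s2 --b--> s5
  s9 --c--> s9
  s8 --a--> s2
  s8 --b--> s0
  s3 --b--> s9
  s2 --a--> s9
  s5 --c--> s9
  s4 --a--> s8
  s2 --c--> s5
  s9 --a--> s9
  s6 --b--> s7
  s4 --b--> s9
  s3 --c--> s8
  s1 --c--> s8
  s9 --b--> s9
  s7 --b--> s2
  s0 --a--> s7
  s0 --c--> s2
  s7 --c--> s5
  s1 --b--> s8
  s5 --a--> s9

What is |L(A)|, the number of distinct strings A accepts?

28

The useful subgraph on states {s0, s2, s3, s5, s7, s8} is acyclic, so L(A) is finite; the longest accepting path visits 6 useful states, giving maximum string length 5.
Counting accepting paths from s3 by length: 1 of length 0, 2 of length 1, 4 of length 2, 8 of length 3, 9 of length 4, 4 of length 5. Total 28.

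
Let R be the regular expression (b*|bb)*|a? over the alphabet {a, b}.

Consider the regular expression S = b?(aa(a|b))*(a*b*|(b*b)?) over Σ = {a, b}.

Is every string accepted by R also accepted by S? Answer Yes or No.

Converting the expression R to a DFA (subset construction, then merging equivalent states) gives the minimal DFA with states {r0, r1, r2, r3}, start state r0, accepting states {r0, r1, r2} and transitions r0: a→r1, b→r2; r1: a→r3, b→r3; r2: a→r3, b→r2; r3: a→r3, b→r3.
Converting the expression S to a DFA (subset construction, then merging equivalent states) gives the minimal DFA with states {s0, s1, s2, s3, s4, s5}, start state s0, accepting states {s0, s1, s2, s3, s4} and transitions s0: a→s1, b→s2; s1: a→s3, b→s4; s2: a→s1, b→s4; s3: a→s2, b→s2; s4: a→s5, b→s4; s5: a→s5, b→s5.
Exploring the product automaton R × S from the start pair (r0, s0), following both machines on each input symbol, reaches 9 state pairs: (r0, s0), (r1, s1), (r2, s2), (r3, s3), (r3, s4), (r3, s1), (r2, s4), (r3, s2), (r3, s5).
R accepts in {r0, r1, r2} and S accepts in {s0, s1, s2, s3, s4}. The reachable pairs whose R-component is accepting are (r0, s0), (r1, s1), (r2, s2), (r2, s4); in each of them the S-component is accepting too, so the product for L(R) \ L(S) (R-component accepting, S-component rejecting) has no reachable accepting pair and the difference is empty.
Hence every string in L(R) is also in L(S).

Yes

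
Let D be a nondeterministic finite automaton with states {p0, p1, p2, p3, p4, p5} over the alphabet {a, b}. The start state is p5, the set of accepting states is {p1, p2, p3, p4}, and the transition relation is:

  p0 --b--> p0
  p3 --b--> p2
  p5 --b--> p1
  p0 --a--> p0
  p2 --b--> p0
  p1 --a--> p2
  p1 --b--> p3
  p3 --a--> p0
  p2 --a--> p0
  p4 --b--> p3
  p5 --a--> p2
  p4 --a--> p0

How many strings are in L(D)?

The useful subgraph on states {p1, p2, p3, p5} is acyclic, so L(D) is finite; the longest accepting path visits 4 useful states, giving maximum string length 3.
Counting accepting paths from p5 by length: 2 of length 1, 2 of length 2, 1 of length 3. Total 5.

5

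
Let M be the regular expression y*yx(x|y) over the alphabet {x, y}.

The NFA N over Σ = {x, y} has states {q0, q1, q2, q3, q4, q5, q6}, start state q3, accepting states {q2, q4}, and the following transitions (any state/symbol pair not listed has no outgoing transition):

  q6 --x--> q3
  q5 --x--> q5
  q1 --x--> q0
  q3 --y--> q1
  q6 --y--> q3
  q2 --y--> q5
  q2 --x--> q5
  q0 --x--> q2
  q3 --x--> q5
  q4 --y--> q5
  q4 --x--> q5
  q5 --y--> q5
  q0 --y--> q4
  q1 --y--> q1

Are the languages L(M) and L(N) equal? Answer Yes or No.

Yes

Converting the expression M to a DFA (subset construction, then merging equivalent states) gives the minimal DFA with states {m0, m1, m2, m3, m4}, start state m0, accepting states {m4} and transitions m0: x→m1, y→m2; m1: x→m1, y→m1; m2: x→m3, y→m2; m3: x→m4, y→m4; m4: x→m1, y→m1.
Exploring the product automaton M × N from the start pair (m0, q3), following both machines on each input symbol, reaches 6 state pairs: (m0, q3), (m1, q5), (m2, q1), (m3, q0), (m4, q2), (m4, q4).
M accepts in {m4} and N accepts in {q2, q4}. In every reachable pair the two components are either both accepting — (m4, q2), (m4, q4) — or both non-accepting, so no string is accepted by exactly one of the machines: L(M) \ L(N) and L(N) \ L(M) are both empty.
Hence every string is accepted by M iff it is accepted by N, and the two languages coincide.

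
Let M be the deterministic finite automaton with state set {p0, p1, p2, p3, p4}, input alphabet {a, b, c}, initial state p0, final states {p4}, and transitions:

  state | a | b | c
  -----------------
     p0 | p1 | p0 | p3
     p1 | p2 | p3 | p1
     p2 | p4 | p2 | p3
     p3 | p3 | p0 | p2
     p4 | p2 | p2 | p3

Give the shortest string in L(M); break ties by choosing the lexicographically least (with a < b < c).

aaa

A breadth-first search from p0 reaches an accepting state first via the path p0 → p1 → p2 → p4 on input aaa.
No string of length < 3 is accepted (BFS exhausts all shorter strings without reaching an accepting state), and aaa is the lexicographically least accepting string of length 3.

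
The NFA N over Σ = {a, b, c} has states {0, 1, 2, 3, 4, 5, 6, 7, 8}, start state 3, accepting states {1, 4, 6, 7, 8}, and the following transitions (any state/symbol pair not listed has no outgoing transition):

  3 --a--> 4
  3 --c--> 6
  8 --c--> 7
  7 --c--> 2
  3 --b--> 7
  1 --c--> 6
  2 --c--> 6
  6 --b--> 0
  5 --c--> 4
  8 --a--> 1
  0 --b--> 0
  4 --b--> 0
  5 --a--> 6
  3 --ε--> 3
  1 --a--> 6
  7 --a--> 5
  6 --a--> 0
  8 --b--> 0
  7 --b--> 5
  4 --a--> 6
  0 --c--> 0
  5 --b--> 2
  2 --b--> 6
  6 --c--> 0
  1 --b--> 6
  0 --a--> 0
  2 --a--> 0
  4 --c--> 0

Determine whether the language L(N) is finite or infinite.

The useful states (reachable from 3 and able to reach an accepting state) are {2, 3, 4, 5, 6, 7}.
Restricted to these states the transition graph has no cycle, so every accepting path has bounded length and L is finite.

finite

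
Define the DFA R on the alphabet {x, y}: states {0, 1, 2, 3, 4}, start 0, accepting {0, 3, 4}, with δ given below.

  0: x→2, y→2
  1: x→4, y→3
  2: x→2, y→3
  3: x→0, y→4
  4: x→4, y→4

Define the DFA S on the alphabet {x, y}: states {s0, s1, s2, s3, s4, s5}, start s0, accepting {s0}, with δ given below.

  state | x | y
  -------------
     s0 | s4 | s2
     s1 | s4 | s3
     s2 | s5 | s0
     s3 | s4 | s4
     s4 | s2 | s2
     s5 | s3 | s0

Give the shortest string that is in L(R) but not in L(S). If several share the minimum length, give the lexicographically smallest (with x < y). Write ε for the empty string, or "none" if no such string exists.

xy

The string xy is accepted by R but not by S.
No shorter string lies in the difference, and xy is the lexicographically first length-2 string in L(R) \ L(S).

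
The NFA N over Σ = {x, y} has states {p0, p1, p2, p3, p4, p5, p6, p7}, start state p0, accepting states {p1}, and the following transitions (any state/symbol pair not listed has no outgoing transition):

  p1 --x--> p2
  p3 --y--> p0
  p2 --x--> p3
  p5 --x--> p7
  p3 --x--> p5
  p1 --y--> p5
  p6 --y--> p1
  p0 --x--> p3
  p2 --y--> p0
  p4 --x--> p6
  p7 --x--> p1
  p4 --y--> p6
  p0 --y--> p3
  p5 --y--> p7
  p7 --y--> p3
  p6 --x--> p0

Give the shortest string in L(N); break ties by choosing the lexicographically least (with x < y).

A breadth-first search from p0 reaches an accepting state first via the path p0 → p3 → p5 → p7 → p1 on input xxxx.
No string of length < 4 is accepted (BFS exhausts all shorter strings without reaching an accepting state), and xxxx is the lexicographically least accepting string of length 4.

xxxx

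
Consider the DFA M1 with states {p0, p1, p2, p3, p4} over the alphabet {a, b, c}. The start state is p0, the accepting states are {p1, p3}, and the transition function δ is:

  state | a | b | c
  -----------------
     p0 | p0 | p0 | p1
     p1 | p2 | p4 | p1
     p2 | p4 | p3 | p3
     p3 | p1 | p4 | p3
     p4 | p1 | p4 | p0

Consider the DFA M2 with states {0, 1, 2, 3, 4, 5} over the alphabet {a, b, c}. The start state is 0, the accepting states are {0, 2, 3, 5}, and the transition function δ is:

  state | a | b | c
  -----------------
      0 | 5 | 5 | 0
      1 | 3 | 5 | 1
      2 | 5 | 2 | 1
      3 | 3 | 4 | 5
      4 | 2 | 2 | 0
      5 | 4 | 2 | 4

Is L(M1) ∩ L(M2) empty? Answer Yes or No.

No

The string c is accepted by both M1 and M2.
Hence L(M1) ∩ L(M2) ≠ ∅.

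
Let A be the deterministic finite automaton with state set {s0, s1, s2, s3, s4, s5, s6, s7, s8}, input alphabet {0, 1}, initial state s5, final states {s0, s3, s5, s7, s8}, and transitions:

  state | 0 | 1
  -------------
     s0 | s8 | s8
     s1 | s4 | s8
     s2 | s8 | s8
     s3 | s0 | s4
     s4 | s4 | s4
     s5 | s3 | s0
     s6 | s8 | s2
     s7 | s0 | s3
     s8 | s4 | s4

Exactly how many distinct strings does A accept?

8

The useful subgraph on states {s0, s3, s5, s8} is acyclic, so L(A) is finite; the longest accepting path visits 4 useful states, giving maximum string length 3.
Counting accepting paths from s5 by length: 1 of length 0, 2 of length 1, 3 of length 2, 2 of length 3. Total 8.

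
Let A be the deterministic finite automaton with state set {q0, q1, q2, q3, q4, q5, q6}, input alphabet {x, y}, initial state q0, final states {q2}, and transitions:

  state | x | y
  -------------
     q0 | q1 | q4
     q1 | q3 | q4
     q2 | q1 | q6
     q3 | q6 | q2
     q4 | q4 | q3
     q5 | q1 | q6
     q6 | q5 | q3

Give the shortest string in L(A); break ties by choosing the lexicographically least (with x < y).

A breadth-first search from q0 reaches an accepting state first via the path q0 → q1 → q3 → q2 on input xxy.
No string of length < 3 is accepted (BFS exhausts all shorter strings without reaching an accepting state), and xxy is the lexicographically least accepting string of length 3.

xxy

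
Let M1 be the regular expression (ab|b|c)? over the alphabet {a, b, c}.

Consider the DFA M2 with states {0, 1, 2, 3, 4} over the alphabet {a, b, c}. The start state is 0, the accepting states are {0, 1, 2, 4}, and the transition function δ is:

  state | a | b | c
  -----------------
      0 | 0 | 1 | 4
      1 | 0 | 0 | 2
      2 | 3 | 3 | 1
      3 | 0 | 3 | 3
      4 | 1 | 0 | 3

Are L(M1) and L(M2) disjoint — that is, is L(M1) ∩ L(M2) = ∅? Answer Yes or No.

No

The empty string ε is accepted by both M1 and M2.
Hence L(M1) ∩ L(M2) ≠ ∅.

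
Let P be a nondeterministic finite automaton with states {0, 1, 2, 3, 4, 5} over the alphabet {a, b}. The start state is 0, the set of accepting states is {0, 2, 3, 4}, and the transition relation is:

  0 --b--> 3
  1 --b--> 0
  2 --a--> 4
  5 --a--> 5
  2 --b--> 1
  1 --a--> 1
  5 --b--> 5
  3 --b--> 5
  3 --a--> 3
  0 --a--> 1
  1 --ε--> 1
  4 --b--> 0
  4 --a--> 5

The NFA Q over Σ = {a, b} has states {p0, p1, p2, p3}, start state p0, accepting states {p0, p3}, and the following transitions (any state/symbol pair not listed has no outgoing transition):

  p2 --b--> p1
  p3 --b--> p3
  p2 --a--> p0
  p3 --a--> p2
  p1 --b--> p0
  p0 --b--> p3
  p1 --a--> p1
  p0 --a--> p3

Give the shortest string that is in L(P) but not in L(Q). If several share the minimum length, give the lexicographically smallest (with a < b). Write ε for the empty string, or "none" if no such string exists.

ba

The string ba is accepted by P but not by Q.
No shorter string lies in the difference, and ba is the lexicographically first length-2 string in L(P) \ L(Q).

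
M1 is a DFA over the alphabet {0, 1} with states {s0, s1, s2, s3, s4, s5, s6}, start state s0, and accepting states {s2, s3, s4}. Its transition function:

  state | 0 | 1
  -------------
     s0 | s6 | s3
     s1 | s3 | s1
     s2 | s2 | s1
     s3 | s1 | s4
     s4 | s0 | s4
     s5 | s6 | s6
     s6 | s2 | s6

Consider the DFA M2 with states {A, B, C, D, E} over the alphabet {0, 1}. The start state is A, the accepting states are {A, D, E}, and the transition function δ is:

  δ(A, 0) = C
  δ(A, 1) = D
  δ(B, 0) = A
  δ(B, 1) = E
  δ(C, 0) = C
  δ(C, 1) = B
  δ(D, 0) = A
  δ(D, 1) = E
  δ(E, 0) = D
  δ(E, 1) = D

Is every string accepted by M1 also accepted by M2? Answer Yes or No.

No

The string 00 is in L(M1) but not in L(M2).
So L(M1) ⊄ L(M2).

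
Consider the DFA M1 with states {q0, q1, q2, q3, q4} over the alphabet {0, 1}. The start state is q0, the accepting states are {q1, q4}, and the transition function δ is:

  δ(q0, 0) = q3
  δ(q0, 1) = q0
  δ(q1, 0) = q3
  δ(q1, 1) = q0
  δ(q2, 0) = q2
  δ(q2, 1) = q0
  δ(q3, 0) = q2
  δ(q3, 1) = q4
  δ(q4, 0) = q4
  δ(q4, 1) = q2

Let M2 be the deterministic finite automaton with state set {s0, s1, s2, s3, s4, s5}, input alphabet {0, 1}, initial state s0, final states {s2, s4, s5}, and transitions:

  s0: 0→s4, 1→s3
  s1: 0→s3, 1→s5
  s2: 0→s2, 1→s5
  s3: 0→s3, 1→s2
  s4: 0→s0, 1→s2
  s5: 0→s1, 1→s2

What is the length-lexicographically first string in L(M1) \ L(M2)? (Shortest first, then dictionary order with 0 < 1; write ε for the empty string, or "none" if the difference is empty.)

11010

The string 11010 is accepted by M1 but not by M2.
No shorter string lies in the difference, and 11010 is the lexicographically first length-5 string in L(M1) \ L(M2).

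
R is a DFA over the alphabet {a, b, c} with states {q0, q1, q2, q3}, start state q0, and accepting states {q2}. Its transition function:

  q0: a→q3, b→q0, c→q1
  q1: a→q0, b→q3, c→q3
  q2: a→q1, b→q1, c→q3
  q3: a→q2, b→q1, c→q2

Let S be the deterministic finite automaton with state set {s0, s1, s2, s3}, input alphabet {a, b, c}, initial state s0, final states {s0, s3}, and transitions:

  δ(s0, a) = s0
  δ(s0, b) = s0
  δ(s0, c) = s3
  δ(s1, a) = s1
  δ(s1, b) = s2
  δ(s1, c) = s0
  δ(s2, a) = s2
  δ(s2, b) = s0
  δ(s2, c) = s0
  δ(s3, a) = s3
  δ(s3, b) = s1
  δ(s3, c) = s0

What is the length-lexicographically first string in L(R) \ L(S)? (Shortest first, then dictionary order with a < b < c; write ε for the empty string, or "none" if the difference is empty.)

The string cba is accepted by R but not by S.
No shorter string lies in the difference, and cba is the lexicographically first length-3 string in L(R) \ L(S).

cba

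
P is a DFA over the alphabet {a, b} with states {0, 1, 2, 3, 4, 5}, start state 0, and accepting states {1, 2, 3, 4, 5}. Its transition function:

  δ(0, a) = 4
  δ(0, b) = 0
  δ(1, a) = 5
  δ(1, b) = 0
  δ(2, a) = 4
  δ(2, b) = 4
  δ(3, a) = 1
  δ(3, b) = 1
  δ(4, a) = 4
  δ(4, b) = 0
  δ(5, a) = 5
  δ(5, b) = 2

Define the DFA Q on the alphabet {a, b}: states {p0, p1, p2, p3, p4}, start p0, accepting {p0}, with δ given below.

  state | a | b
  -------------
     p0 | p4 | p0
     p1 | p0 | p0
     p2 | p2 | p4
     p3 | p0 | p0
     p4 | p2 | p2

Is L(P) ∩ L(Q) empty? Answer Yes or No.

Exploring the product automaton P × Q from the start pair (0, p0), following both machines on each input symbol, reaches 5 state pairs: (0, p0), (4, p4), (4, p2), (0, p2), (0, p4).
P accepts in {1, 2, 3, 4, 5} and Q accepts in {p0}; no reachable pair has both components accepting, so no string drives both machines to acceptance simultaneously and L(P) ∩ L(Q) = ∅.
So no string is accepted by both, and the intersection is empty.

Yes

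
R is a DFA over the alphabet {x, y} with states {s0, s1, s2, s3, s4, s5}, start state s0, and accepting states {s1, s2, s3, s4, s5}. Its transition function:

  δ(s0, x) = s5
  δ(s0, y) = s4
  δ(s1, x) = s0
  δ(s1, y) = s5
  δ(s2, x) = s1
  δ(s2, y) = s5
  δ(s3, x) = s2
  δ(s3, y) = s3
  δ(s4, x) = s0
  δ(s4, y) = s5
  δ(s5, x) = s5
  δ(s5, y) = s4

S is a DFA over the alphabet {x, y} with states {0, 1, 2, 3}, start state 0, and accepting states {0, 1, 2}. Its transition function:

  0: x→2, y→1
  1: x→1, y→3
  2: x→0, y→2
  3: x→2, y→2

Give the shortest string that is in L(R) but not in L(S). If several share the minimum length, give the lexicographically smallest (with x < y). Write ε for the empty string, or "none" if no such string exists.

yy

The string yy is accepted by R but not by S.
No shorter string lies in the difference, and yy is the lexicographically first length-2 string in L(R) \ L(S).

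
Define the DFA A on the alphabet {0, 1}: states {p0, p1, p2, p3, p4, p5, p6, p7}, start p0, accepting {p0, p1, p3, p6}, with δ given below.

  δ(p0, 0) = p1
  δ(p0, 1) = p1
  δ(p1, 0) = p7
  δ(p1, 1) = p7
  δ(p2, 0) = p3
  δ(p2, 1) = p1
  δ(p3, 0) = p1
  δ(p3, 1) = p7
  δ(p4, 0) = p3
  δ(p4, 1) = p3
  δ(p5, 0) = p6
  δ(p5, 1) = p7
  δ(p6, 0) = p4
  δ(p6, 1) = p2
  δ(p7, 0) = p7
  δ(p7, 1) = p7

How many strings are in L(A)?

The useful subgraph on states {p0, p1} is acyclic, so L(A) is finite; the longest accepting path visits 2 useful states, giving maximum string length 1.
Counting accepting paths from p0 by length: 1 of length 0, 2 of length 1. Total 3.

3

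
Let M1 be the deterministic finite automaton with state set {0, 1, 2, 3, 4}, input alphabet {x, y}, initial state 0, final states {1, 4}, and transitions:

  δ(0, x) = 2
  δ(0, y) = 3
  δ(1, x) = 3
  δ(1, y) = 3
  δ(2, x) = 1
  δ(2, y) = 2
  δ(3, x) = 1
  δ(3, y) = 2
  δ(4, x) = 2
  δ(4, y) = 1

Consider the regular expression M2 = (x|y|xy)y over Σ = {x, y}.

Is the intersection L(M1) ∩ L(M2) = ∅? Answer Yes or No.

Converting the expression M2 to a DFA (subset construction, then merging equivalent states) gives the minimal DFA with states {r0, r1, r2, r3, r4, r5}, start state r0, accepting states {r4, r5} and transitions r0: x→r1, y→r2; r1: x→r3, y→r4; r2: x→r3, y→r5; r3: x→r3, y→r3; r4: x→r3, y→r5; r5: x→r3, y→r3.
Exploring the product automaton M1 × M2 from the start pair (0, r0), following both machines on each input symbol, reaches 8 state pairs: (0, r0), (2, r1), (3, r2), (1, r3), (2, r4), (2, r5), (3, r3), (2, r3).
M1 accepts in {1, 4} and M2 accepts in {r4, r5}; no reachable pair has both components accepting, so no string drives both machines to acceptance simultaneously and L(M1) ∩ L(M2) = ∅.
So no string is accepted by both, and the intersection is empty.

Yes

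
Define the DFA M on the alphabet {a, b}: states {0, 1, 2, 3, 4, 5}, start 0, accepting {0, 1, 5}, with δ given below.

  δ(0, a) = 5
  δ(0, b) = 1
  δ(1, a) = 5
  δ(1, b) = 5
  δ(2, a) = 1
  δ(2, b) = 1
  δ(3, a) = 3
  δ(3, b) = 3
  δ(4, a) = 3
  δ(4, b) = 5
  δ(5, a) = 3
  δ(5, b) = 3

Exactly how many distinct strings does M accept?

The useful subgraph on states {0, 1, 5} is acyclic, so L(M) is finite; the longest accepting path visits 3 useful states, giving maximum string length 2.
Counting accepting paths from 0 by length: 1 of length 0, 2 of length 1, 2 of length 2. Total 5.

5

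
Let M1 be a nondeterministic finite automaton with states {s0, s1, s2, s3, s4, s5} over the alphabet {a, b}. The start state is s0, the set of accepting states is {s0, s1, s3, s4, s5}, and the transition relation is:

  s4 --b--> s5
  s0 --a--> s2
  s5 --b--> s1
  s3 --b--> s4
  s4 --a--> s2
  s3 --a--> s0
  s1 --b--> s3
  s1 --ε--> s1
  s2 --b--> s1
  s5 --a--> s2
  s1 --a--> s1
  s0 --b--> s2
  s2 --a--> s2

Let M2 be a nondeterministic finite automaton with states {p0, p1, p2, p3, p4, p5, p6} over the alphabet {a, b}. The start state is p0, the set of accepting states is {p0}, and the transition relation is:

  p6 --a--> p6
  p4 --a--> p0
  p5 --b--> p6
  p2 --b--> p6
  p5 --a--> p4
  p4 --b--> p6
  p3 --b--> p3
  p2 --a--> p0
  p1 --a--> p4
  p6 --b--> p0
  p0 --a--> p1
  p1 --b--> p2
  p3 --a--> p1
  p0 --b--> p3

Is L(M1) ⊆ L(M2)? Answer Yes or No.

No

The string ab is in L(M1) but not in L(M2).
So L(M1) ⊄ L(M2).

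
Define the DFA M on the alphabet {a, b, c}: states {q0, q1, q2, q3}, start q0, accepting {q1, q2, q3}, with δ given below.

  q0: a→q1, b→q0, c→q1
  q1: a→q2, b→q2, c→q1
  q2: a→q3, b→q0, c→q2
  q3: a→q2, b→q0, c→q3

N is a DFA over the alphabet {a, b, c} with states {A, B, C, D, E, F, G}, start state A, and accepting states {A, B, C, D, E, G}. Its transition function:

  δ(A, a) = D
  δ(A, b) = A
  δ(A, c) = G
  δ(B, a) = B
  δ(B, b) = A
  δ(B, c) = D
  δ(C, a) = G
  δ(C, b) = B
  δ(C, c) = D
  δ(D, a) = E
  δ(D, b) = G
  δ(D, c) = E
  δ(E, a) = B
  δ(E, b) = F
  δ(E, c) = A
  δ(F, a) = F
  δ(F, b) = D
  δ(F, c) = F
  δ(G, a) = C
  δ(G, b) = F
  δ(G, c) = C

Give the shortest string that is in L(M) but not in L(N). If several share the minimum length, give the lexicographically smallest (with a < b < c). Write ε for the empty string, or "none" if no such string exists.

cb

The string cb is accepted by M but not by N.
No shorter string lies in the difference, and cb is the lexicographically first length-2 string in L(M) \ L(N).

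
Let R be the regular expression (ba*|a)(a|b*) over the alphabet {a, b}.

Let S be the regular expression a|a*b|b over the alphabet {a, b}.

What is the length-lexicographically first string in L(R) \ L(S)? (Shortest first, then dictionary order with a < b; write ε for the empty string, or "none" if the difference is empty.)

The string aa is accepted by R but not by S.
No shorter string lies in the difference, and aa is the lexicographically first length-2 string in L(R) \ L(S).

aa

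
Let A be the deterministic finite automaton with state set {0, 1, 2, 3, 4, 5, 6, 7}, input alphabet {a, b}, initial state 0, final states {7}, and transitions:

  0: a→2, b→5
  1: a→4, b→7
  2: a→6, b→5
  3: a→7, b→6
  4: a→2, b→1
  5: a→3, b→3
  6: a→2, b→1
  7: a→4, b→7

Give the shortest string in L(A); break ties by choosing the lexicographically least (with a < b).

A breadth-first search from 0 reaches an accepting state first via the path 0 → 5 → 3 → 7 on input baa.
No string of length < 3 is accepted (BFS exhausts all shorter strings without reaching an accepting state), and baa is the lexicographically least accepting string of length 3.

baa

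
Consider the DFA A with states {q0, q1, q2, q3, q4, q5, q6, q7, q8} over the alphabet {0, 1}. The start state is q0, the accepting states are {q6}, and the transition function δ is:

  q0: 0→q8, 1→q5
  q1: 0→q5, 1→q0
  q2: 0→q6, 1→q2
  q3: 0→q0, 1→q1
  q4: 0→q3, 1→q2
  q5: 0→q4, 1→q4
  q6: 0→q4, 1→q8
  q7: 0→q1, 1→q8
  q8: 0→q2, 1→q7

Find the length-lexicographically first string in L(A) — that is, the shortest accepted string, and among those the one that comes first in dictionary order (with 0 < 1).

000

A breadth-first search from q0 reaches an accepting state first via the path q0 → q8 → q2 → q6 on input 000.
No string of length < 3 is accepted (BFS exhausts all shorter strings without reaching an accepting state), and 000 is the lexicographically least accepting string of length 3.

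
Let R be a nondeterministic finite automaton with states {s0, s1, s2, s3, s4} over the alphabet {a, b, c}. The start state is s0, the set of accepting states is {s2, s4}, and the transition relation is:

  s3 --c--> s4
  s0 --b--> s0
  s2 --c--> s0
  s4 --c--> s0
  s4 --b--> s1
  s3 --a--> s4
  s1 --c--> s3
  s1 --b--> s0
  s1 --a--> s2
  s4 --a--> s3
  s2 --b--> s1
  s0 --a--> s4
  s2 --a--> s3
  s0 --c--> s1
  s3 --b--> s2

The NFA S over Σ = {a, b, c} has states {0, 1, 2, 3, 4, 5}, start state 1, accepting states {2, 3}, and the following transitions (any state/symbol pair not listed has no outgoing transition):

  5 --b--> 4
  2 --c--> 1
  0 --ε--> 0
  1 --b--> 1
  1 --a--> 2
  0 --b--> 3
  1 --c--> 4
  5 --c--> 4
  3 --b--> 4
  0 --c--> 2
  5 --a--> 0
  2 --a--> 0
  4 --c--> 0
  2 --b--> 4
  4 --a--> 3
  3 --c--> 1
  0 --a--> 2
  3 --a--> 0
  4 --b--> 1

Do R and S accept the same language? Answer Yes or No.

Yes

Exploring the product automaton R × S from the start pair (s0, 1), following both machines on each input symbol, reaches 5 state pairs: (s0, 1), (s4, 2), (s1, 4), (s3, 0), (s2, 3).
R accepts in {s2, s4} and S accepts in {2, 3}. In every reachable pair the two components are either both accepting — (s4, 2), (s2, 3) — or both non-accepting, so no string is accepted by exactly one of the machines: L(R) \ L(S) and L(S) \ L(R) are both empty.
Hence every string is accepted by R iff it is accepted by S, and the two languages coincide.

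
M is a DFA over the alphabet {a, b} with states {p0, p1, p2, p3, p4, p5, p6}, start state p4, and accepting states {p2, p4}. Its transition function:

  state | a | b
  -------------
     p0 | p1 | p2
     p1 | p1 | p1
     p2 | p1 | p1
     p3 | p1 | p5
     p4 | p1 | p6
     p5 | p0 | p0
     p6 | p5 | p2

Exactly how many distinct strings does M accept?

The useful subgraph on states {p0, p2, p4, p5, p6} is acyclic, so L(M) is finite; the longest accepting path visits 5 useful states, giving maximum string length 4.
Counting accepting paths from p4 by length: 1 of length 0, 1 of length 2, 2 of length 4. Total 4.

4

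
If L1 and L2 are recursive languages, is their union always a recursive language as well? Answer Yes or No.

Run a decider for L₁ and then a decider for L₂ on the input and accept if either accepts; both sub-runs halt, so this is again a decider.
So the recursive languages are closed under union.

Yes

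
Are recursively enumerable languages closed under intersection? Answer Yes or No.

Yes

Run the recogniser for L₁; if it accepts, run the recogniser for L₂ and accept if that accepts too. If either runs forever the input is never accepted, which is all a recogniser needs.
So the recursively enumerable languages are closed under intersection.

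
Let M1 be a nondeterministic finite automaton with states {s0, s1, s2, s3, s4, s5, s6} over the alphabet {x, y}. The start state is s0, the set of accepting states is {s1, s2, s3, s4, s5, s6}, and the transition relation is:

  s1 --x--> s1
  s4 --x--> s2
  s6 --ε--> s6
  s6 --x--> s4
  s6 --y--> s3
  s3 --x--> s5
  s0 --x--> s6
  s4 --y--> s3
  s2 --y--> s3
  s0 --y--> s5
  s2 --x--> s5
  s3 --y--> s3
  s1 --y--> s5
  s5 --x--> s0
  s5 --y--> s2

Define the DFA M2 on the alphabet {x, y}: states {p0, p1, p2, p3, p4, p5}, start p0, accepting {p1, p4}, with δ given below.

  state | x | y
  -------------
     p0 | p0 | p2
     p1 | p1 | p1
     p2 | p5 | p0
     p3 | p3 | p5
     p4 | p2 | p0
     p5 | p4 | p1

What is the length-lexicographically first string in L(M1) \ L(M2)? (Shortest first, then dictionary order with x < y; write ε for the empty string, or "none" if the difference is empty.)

x

The string x is accepted by M1 but not by M2.
No shorter string lies in the difference, and x is the lexicographically first length-1 string in L(M1) \ L(M2).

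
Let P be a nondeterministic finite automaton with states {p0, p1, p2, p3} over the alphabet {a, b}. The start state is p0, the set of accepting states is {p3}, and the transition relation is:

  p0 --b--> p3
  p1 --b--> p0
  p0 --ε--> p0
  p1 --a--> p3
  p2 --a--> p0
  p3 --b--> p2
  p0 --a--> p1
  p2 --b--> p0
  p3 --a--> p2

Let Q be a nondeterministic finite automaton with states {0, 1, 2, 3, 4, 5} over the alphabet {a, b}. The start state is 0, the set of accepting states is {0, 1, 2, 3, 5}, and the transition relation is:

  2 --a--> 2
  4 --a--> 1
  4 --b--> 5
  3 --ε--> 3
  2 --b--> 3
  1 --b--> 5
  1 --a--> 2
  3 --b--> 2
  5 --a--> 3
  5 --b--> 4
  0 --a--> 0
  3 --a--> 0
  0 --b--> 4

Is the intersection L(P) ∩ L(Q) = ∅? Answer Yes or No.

No

The string aa is accepted by both P and Q.
Hence L(P) ∩ L(Q) ≠ ∅.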